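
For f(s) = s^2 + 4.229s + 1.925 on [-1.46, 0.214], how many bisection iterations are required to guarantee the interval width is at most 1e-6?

Initial width b − a = 0.214 − -1.46 = 1.674000.
After n steps the width is (b−a)/2^n; need (b−a)/2^n ≤ 1e-6.
So n ≥ log₂(1.674000/1e-6) = log₂(1674000.0000) ≈ 20.6749.
Hence n = 21.

21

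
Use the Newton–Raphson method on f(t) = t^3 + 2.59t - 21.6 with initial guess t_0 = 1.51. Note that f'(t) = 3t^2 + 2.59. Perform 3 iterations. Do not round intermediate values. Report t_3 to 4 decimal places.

t_0 = 1.510000: f = -14.246149, f' = 9.430300 → t_1 = 1.510000 - (-14.246149)/(9.430300) = 3.020678
t_1 = 3.020678: f = 13.785726, f' = 29.963491 → t_2 = 3.020678 - (13.785726)/(29.963491) = 2.560594
t_2 = 2.560594: f = 1.820838, f' = 22.259927 → t_3 = 2.560594 - (1.820838)/(22.259927) = 2.478795

2.4788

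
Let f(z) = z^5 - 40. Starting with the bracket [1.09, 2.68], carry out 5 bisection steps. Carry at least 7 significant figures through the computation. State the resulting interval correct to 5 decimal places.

f(1.090000) = -38.461376, f(2.680000) = 98.252811 (opposite signs)
step 1: m = 1.885000, f(m) = -16.201106 < 0 → root in [1.885000, 2.680000]
step 2: m = 2.282500, f(m) = 21.951800 > 0 → root in [1.885000, 2.282500]
step 3: m = 2.083750, f(m) = -0.714882 < 0 → root in [2.083750, 2.282500]
step 4: m = 2.183125, f(m) = 9.589875 > 0 → root in [2.083750, 2.183125]
step 5: m = 2.133438, f(m) = 4.197695 > 0 → root in [2.083750, 2.133438]

[2.08375, 2.13344]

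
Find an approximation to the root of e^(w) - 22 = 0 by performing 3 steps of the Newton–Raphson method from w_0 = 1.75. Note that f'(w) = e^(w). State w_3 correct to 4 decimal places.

3.2923

Newton update: w ← w − f(w)/f'(w).
w_0 = 1.750000: f = -16.245397, f' = 5.754603 → w_1 = 1.750000 - (-16.245397)/(5.754603) = 4.573027
w_1 = 4.573027: f = 74.836768, f' = 96.836768 → w_2 = 4.573027 - (74.836768)/(96.836768) = 3.800213
w_2 = 3.800213: f = 22.710715, f' = 44.710715 → w_3 = 3.800213 - (22.710715)/(44.710715) = 3.292265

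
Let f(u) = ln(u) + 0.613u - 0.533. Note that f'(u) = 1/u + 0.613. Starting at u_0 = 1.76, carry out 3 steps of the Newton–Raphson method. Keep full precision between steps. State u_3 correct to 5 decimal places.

u_0 = 1.760000: f = 1.111194, f' = 1.181182 → u_1 = 1.760000 - (1.111194)/(1.181182) = 0.819253
u_1 = 0.819253: f = -0.230161, f' = 1.833625 → u_2 = 0.819253 - (-0.230161)/(1.833625) = 0.944775
u_2 = 0.944775: f = -0.010661, f' = 1.671453 → u_3 = 0.944775 - (-0.010661)/(1.671453) = 0.951154

0.95115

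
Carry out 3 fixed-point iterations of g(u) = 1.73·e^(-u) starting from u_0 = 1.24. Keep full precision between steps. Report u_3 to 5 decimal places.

0.60622

u_1 = g(1.240000) = 0.500635
u_2 = g(0.500635) = 1.048632
u_3 = g(1.048632) = 0.606221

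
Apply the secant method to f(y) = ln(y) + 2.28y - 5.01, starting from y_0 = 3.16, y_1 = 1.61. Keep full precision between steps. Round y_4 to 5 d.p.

1.91289

f(y_0) = 3.345372, f(y_1) = -0.862966
y_2 = 1.610000 - (-0.862966)·(1.610000 - 3.160000)/(-0.862966 - (3.345372)) = 1.927844; f(y_2) = 0.041888
y_3 = 1.927844 - (0.041888)·(1.927844 - 1.610000)/(0.041888 - (-0.862966)) = 1.913131; f(y_3) = 0.000679
y_4 = 1.913131 - (0.000679)·(1.913131 - 1.927844)/(0.000679 - (0.041888)) = 1.912888; f(y_4) = -0.000000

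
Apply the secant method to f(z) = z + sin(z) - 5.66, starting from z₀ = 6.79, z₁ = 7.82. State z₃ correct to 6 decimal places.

f(z_0) = 1.615395, f(z_1) = 3.159423
z_2 = 7.820000 - (3.159423)·(7.820000 - 6.790000)/(3.159423 - (1.615395)) = 5.712392; f(z_2) = -0.487908
z_3 = 5.712392 - (-0.487908)·(5.712392 - 7.820000)/(-0.487908 - (3.159423)) = 5.994329; f(z_3) = 0.049473

5.994329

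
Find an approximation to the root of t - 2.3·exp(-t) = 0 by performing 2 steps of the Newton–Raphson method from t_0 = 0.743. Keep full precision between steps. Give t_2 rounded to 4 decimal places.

Newton update: t ← t − f(t)/f'(t).
f'(t) = 1 + 2.3·exp(-t)
t_0 = 0.743000: f = -0.351075, f' = 2.094075 → t_1 = 0.743000 - (-0.351075)/(2.094075) = 0.910652
t_1 = 0.910652: f = -0.014551, f' = 1.925203 → t_2 = 0.910652 - (-0.014551)/(1.925203) = 0.918210

0.9182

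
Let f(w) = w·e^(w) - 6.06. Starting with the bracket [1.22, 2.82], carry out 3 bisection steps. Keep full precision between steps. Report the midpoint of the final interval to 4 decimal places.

1.5200

f(1.220000) = -1.927631, f(2.820000) = 41.250719 (opposite signs)
step 1: m = 2.020000, f(m) = 9.167416 > 0 → root in [1.220000, 2.020000]
step 2: m = 1.620000, f(m) = 2.126006 > 0 → root in [1.220000, 1.620000]
step 3: m = 1.420000, f(m) = -0.185289 < 0 → root in [1.420000, 1.620000]
Midpoint of [1.420000, 1.620000] = 1.520000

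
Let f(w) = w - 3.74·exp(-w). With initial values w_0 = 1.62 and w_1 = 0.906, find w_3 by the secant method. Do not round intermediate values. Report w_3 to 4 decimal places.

1.1680

Secant update: w_(k+1) = w_k − f(w_k)·(w_k − w_(k-1))/(f(w_k) − f(w_(k-1))).
f(w_0) = 0.879859, f(w_1) = -0.605474
w_2 = 0.906000 - (-0.605474)·(0.906000 - 1.620000)/(-0.605474 - (0.879859)) = 1.197052; f(w_2) = 0.067259
w_3 = 1.197052 - (0.067259)·(1.197052 - 0.906000)/(0.067259 - (-0.605474)) = 1.167953; f(w_3) = 0.004801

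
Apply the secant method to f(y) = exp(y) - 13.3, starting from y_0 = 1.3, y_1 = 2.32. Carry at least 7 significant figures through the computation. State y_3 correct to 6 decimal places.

f(y_0) = -9.630703, f(y_1) = -3.124326
y_2 = 2.320000 - (-3.124326)·(2.320000 - 1.300000)/(-3.124326 - (-9.630703)) = 2.809798; f(y_2) = 3.306567
y_3 = 2.809798 - (3.306567)·(2.809798 - 2.320000)/(3.306567 - (-3.124326)) = 2.557959; f(y_3) = -0.390557

2.557959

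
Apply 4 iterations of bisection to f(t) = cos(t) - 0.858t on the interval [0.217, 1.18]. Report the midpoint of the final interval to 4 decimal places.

0.7888

f(0.217000) = 0.790362, f(1.180000) = -0.631515 (opposite signs)
step 1: m = 0.698500, f(m) = 0.166495 > 0 → root in [0.698500, 1.180000]
step 2: m = 0.939250, f(m) = -0.215483 < 0 → root in [0.698500, 0.939250]
step 3: m = 0.818875, f(m) = -0.019551 < 0 → root in [0.698500, 0.818875]
step 4: m = 0.758687, f(m) = 0.074786 > 0 → root in [0.758687, 0.818875]
Midpoint of [0.758687, 0.818875] = 0.788781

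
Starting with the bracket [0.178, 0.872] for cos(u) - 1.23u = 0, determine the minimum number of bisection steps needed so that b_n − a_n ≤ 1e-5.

Initial width b − a = 0.872 − 0.178 = 0.694000.
After n steps the width is (b−a)/2^n; need (b−a)/2^n ≤ 1e-5.
So n ≥ log₂(0.694000/1e-5) = log₂(69400.0000) ≈ 16.0826.
Hence n = 17.

17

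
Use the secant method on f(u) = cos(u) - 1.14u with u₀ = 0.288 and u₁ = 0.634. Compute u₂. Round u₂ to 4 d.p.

f(u_0) = 0.630494, f(u_1) = 0.082904
u_2 = 0.634000 - (0.082904)·(0.634000 - 0.288000)/(0.082904 - (0.630494)) = 0.686384; f(u_2) = -0.008935

0.6864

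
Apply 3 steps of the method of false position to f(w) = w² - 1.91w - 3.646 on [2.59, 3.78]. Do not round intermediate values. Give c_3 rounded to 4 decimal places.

3.0884

False-position update: c = (a·f(b) − b·f(a))/(f(b) − f(a)); replace the endpoint whose sign matches f(c).
f(2.590000) = -1.884800, f(3.780000) = 3.422600
step 1: c = 3.012601, f(c) = -0.324304 < 0 → new bracket [3.012601, 3.780000]
step 2: c = 3.079021, f(c) = -0.046559 < 0 → new bracket [3.079021, 3.780000]
step 3: c = 3.088429, f(c) = -0.006506 < 0 → new bracket [3.088429, 3.780000]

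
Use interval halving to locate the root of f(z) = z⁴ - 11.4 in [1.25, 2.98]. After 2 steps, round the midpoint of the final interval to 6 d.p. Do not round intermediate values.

1.898750

f(1.250000) = -8.958594, f(2.980000) = 67.461504 (opposite signs)
step 1: m = 2.115000, f(m) = 8.609742 > 0 → root in [1.250000, 2.115000]
step 2: m = 1.682500, f(m) = -3.386536 < 0 → root in [1.682500, 2.115000]
Midpoint of [1.682500, 2.115000] = 1.898750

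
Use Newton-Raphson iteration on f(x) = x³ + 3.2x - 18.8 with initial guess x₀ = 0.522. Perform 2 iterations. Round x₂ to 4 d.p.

3.2892

Newton update: x ← x − f(x)/f'(x).
f'(x) = 3x² + 3.2
x_0 = 0.522000: f = -16.987363, f' = 4.017452 → x_1 = 0.522000 - (-16.987363)/(4.017452) = 4.750392
x_1 = 4.750392: f = 103.599691, f' = 70.898683 → x_2 = 4.750392 - (103.599691)/(70.898683) = 3.289157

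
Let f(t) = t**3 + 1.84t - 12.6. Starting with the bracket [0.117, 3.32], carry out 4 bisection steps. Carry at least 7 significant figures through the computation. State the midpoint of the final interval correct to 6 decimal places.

2.018781

f(0.117000) = -12.383118, f(3.320000) = 30.103168 (opposite signs)
step 1: m = 1.718500, f(m) = -4.362813 < 0 → root in [1.718500, 3.320000]
step 2: m = 2.519250, f(m) = 8.024144 > 0 → root in [1.718500, 2.519250]
step 3: m = 2.118875, f(m) = 0.811697 > 0 → root in [1.718500, 2.118875]
step 4: m = 1.918687, f(m) = -2.006232 < 0 → root in [1.918687, 2.118875]
Midpoint of [1.918687, 2.118875] = 2.018781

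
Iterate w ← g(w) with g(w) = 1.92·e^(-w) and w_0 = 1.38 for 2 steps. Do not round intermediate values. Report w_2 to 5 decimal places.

1.18447

w_1 = g(1.380000) = 0.483031
w_2 = g(0.483031) = 1.184469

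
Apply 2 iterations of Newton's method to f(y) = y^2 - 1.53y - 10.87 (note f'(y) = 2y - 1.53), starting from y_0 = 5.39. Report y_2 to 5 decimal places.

4.15345

y_0 = 5.390000: f = 9.935400, f' = 9.250000 → y_1 = 5.390000 - (9.935400)/(9.250000) = 4.315903
y_1 = 4.315903: f = 1.153685, f' = 7.101805 → y_2 = 4.315903 - (1.153685)/(7.101805) = 4.153453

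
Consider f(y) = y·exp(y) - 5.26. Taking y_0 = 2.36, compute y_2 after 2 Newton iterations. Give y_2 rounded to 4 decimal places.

1.4701

Newton update: y ← y − f(y)/f'(y).
f'(y) = (y + 1)·exp(y)
y_0 = 2.360000: f = 19.734645, f' = 35.585597 → y_1 = 2.360000 - (19.734645)/(35.585597) = 1.805432
y_1 = 1.805432: f = 5.721712, f' = 17.064309 → y_2 = 1.805432 - (5.721712)/(17.064309) = 1.470129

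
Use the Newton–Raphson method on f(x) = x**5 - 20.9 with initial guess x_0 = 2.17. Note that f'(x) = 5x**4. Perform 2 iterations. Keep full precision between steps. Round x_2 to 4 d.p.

1.8443

x_0 = 2.170000: f = 27.217014, f' = 110.868696 → x_1 = 2.170000 - (27.217014)/(110.868696) = 1.924511
x_1 = 1.924511: f = 5.499902, f' = 68.588586 → x_2 = 1.924511 - (5.499902)/(68.588586) = 1.844324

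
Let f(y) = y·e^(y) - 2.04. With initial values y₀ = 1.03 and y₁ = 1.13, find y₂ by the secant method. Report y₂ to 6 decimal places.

0.892136

Secant update: y_(k+1) = y_k − f(y_k)·(y_k − y_(k-1))/(f(y_k) − f(y_(k-1))).
f(y_0) = 0.845098, f(y_1) = 1.458092
y_2 = 1.130000 - (1.458092)·(1.130000 - 1.030000)/(1.458092 - (0.845098)) = 0.892136; f(y_2) = 0.137112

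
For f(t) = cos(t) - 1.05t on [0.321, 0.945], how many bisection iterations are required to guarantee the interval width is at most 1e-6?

20

Initial width b − a = 0.945 − 0.321 = 0.624000.
After n steps the width is (b−a)/2^n; need (b−a)/2^n ≤ 1e-6.
So n ≥ log₂(0.624000/1e-6) = log₂(624000.0000) ≈ 19.2512.
Hence n = 20.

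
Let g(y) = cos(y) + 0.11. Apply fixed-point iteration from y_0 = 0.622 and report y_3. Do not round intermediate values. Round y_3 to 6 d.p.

0.865972

y_1 = g(0.622000) = 0.922715
y_2 = g(0.922715) = 0.713658
y_3 = g(0.713658) = 0.865972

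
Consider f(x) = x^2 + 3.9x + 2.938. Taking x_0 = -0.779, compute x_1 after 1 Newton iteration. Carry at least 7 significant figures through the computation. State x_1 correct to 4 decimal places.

-0.9954

f'(x) = 2x + 3.9
x_0 = -0.779000: f = 0.506741, f' = 2.342000 → x_1 = -0.779000 - (0.506741)/(2.342000) = -0.995371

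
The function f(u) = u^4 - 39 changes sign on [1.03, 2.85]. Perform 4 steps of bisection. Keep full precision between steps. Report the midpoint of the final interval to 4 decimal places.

f(1.030000) = -37.874491, f(2.850000) = 26.975006 (opposite signs)
step 1: m = 1.940000, f(m) = -24.835315 < 0 → root in [1.940000, 2.850000]
step 2: m = 2.395000, f(m) = -6.098017 < 0 → root in [2.395000, 2.850000]
step 3: m = 2.622500, f(m) = 8.300092 > 0 → root in [2.395000, 2.622500]
step 4: m = 2.508750, f(m) = 0.612253 > 0 → root in [2.395000, 2.508750]
Midpoint of [2.395000, 2.508750] = 2.451875

2.4519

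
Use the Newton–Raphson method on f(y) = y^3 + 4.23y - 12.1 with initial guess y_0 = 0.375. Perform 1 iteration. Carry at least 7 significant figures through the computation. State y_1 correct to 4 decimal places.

2.6238

f'(y) = 3y^2 + 4.23
y_0 = 0.375000: f = -10.461016, f' = 4.651875 → y_1 = 0.375000 - (-10.461016)/(4.651875) = 2.623774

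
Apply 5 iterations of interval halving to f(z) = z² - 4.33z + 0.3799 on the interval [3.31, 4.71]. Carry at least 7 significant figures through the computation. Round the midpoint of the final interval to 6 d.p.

f(3.310000) = -2.996300, f(4.710000) = 2.169700 (opposite signs)
step 1: m = 4.010000, f(m) = -0.903300 < 0 → root in [4.010000, 4.710000]
step 2: m = 4.360000, f(m) = 0.510700 > 0 → root in [4.010000, 4.360000]
step 3: m = 4.185000, f(m) = -0.226925 < 0 → root in [4.185000, 4.360000]
step 4: m = 4.272500, f(m) = 0.134231 > 0 → root in [4.185000, 4.272500]
step 5: m = 4.228750, f(m) = -0.048261 < 0 → root in [4.228750, 4.272500]
Midpoint of [4.228750, 4.272500] = 4.250625

4.250625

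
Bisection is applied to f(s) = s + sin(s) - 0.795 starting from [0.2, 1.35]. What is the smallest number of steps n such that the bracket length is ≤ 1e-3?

11

Initial width b − a = 1.35 − 0.2 = 1.150000.
After n steps the width is (b−a)/2^n; need (b−a)/2^n ≤ 1e-3.
So n ≥ log₂(1.150000/1e-3) = log₂(1150.0000) ≈ 10.1674.
Hence n = 11.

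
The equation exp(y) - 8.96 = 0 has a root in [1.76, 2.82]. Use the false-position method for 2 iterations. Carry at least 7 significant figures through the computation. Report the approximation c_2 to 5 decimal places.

2.15605

f(1.760000) = -3.147563, f(2.820000) = 7.816851
step 1: c = 2.064295, f(c) = -1.080259 < 0 → new bracket [2.064295, 2.820000]
step 2: c = 2.156050, f(c) = -0.323043 < 0 → new bracket [2.156050, 2.820000]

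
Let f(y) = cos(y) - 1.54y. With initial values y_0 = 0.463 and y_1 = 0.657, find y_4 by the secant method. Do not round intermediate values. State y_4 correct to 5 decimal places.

0.55268

f(y_0) = 0.181697, f(y_1) = -0.219952
y_2 = 0.657000 - (-0.219952)·(0.657000 - 0.463000)/(-0.219952 - (0.181697)) = 0.550761; f(y_2) = 0.003954
y_3 = 0.550761 - (0.003954)·(0.550761 - 0.657000)/(0.003954 - (-0.219952)) = 0.552637; f(y_3) = 0.000082
y_4 = 0.552637 - (0.000082)·(0.552637 - 0.550761)/(0.000082 - (0.003954)) = 0.552677; f(y_4) = -0.000000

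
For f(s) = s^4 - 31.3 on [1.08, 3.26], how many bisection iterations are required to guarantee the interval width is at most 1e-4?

Initial width b − a = 3.26 − 1.08 = 2.180000.
After n steps the width is (b−a)/2^n; need (b−a)/2^n ≤ 1e-4.
So n ≥ log₂(2.180000/1e-4) = log₂(21800.0000) ≈ 14.4120.
Hence n = 15.

15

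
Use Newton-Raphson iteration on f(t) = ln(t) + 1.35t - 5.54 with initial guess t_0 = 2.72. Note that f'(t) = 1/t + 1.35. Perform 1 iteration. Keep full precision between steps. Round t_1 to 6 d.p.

3.224975

Newton update: t ← t − f(t)/f'(t).
t_0 = 2.720000: f = -0.867368, f' = 1.717647 → t_1 = 2.720000 - (-0.867368)/(1.717647) = 3.224975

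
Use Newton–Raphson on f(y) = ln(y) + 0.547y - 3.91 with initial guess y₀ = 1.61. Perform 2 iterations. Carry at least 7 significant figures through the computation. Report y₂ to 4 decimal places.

Newton update: y ← y − f(y)/f'(y).
f'(y) = 1/y + 0.547
y_0 = 1.610000: f = -2.553096, f' = 1.168118 → y_1 = 1.610000 - (-2.553096)/(1.168118) = 3.795649
y_1 = 3.795649: f = -0.499925, f' = 0.810460 → y_2 = 3.795649 - (-0.499925)/(0.810460) = 4.412490

4.4125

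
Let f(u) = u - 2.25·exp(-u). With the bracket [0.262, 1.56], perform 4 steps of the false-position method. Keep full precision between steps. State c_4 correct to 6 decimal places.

f(0.262000) = -1.469400, f(1.560000) = 1.087194
step 1: c = 1.008024, f(c) = 0.186911 > 0 → new bracket [0.262000, 1.008024]
step 2: c = 0.923837, f(c) = 0.030603 > 0 → new bracket [0.262000, 0.923837]
step 3: c = 0.910334, f(c) = 0.004957 > 0 → new bracket [0.262000, 0.910334]
step 4: c = 0.908154, f(c) = 0.000802 > 0 → new bracket [0.262000, 0.908154]

0.908154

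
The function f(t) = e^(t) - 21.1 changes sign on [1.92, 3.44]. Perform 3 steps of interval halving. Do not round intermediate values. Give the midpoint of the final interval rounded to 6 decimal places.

f(1.920000) = -14.279042, f(3.440000) = 10.086958 (opposite signs)
step 1: m = 2.680000, f(m) = -6.514907 < 0 → root in [2.680000, 3.440000]
step 2: m = 3.060000, f(m) = 0.227557 > 0 → root in [2.680000, 3.060000]
step 3: m = 2.870000, f(m) = -3.462982 < 0 → root in [2.870000, 3.060000]
Midpoint of [2.870000, 3.060000] = 2.965000

2.965000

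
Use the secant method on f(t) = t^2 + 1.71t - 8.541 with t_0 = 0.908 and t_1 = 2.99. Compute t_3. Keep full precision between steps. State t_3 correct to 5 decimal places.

2.16819

Secant update: t_(k+1) = t_k − f(t_k)·(t_k − t_(k-1))/(f(t_k) − f(t_(k-1))).
f(t_0) = -6.163856, f(t_1) = 5.512000
t_2 = 2.990000 - (5.512000)·(2.990000 - 0.908000)/(5.512000 - (-6.163856)) = 2.007118; f(t_2) = -1.080303
t_3 = 2.007118 - (-1.080303)·(2.007118 - 2.990000)/(-1.080303 - (5.512000)) = 2.168187; f(t_3) = -0.132368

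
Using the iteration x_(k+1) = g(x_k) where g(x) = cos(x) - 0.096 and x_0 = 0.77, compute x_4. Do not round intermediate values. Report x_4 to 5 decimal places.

x_1 = g(0.770000) = 0.621911
x_2 = g(0.621911) = 0.716767
x_3 = g(0.716767) = 0.657934
x_4 = g(0.657934) = 0.695257

0.69526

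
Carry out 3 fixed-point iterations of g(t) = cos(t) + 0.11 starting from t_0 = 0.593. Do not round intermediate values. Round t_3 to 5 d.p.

t_1 = g(0.593000) = 0.939268
t_2 = g(0.939268) = 0.700379
t_3 = g(0.700379) = 0.874598

0.87460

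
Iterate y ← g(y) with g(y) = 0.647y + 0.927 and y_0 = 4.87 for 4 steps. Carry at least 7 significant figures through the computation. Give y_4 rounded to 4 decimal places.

3.0193

y_1 = g(4.870000) = 4.077890
y_2 = g(4.077890) = 3.565395
y_3 = g(3.565395) = 3.233810
y_4 = g(3.233810) = 3.019275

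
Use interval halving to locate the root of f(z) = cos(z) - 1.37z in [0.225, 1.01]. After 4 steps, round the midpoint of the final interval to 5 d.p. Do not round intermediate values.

f(0.225000) = 0.666544, f(1.010000) = -0.851839 (opposite signs)
step 1: m = 0.617500, f(m) = -0.030647 < 0 → root in [0.225000, 0.617500]
step 2: m = 0.421250, f(m) = 0.335466 > 0 → root in [0.421250, 0.617500]
step 3: m = 0.519375, f(m) = 0.156586 > 0 → root in [0.519375, 0.617500]
step 4: m = 0.568438, f(m) = 0.063984 > 0 → root in [0.568438, 0.617500]
Midpoint of [0.568438, 0.617500] = 0.592969

0.59297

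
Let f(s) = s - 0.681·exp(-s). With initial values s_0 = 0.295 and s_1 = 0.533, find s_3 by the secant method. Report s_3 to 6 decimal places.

f(s_0) = -0.212026, f(s_1) = 0.133361
s_2 = 0.533000 - (0.133361)·(0.533000 - 0.295000)/(0.133361 - (-0.212026)) = 0.441103; f(s_2) = 0.002998
s_3 = 0.441103 - (0.002998)·(0.441103 - 0.533000)/(0.002998 - (0.133361)) = 0.438990; f(s_3) = -0.000042

0.438990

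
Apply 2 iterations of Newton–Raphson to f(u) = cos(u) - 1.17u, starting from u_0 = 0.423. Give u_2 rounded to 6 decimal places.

0.670017

f'(u) = -sin(u) - 1.17
u_0 = 0.423000: f = 0.416952, f' = -1.580498 → u_1 = 0.423000 - (0.416952)/(-1.580498) = 0.686810
u_1 = 0.686810: f = -0.030296, f' = -1.804074 → u_2 = 0.686810 - (-0.030296)/(-1.804074) = 0.670017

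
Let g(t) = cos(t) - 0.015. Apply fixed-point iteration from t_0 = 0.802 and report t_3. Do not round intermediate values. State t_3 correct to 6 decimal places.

t_1 = g(0.802000) = 0.680271
t_2 = g(0.680271) = 0.762403
t_3 = g(0.762403) = 0.708179

0.708179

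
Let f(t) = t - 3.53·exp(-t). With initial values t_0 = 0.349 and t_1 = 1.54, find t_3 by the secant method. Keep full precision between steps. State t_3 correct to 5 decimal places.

1.12590

Secant update: t_(k+1) = t_k − f(t_k)·(t_k − t_(k-1))/(f(t_k) − f(t_(k-1))).
f(t_0) = -2.141038, f(t_1) = 0.783235
t_2 = 1.540000 - (0.783235)·(1.540000 - 0.349000)/(0.783235 - (-2.141038)) = 1.221004; f(t_2) = 0.179886
t_3 = 1.221004 - (0.179886)·(1.221004 - 1.540000)/(0.179886 - (0.783235)) = 1.125896; f(t_3) = -0.019101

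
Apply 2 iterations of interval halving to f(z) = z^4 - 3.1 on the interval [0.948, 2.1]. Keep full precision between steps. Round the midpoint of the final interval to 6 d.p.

1.380000

f(0.948000) = -2.292331, f(2.100000) = 16.348100 (opposite signs)
step 1: m = 1.524000, f(m) = 2.294359 > 0 → root in [0.948000, 1.524000]
step 2: m = 1.236000, f(m) = -0.766145 < 0 → root in [1.236000, 1.524000]
Midpoint of [1.236000, 1.524000] = 1.380000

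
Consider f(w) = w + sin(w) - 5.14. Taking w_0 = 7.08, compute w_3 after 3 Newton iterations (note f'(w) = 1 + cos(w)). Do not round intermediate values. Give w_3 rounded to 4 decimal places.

5.6949

Newton update: w ← w − f(w)/f'(w).
w_0 = 7.080000: f = 2.655133, f' = 1.698988 → w_1 = 7.080000 - (2.655133)/(1.698988) = 5.517227
w_1 = 5.517227: f = -0.316001, f' = 1.720718 → w_2 = 5.517227 - (-0.316001)/(1.720718) = 5.700872
w_2 = 5.700872: f = 0.010914, f' = 1.835193 → w_3 = 5.700872 - (0.010914)/(1.835193) = 5.694925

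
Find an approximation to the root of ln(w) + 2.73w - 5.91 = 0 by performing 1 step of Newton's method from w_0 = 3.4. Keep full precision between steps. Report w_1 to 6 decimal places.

1.880292

f'(w) = 1/w + 2.73
w_0 = 3.400000: f = 4.595775, f' = 3.024118 → w_1 = 3.400000 - (4.595775)/(3.024118) = 1.880292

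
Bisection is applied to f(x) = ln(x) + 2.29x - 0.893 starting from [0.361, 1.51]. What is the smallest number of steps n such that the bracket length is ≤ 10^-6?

21

Initial width b − a = 1.51 − 0.361 = 1.149000.
After n steps the width is (b−a)/2^n; need (b−a)/2^n ≤ 10^-6.
So n ≥ log₂(1.149000/10^-6) = log₂(1149000.0000) ≈ 20.1319.
Hence n = 21.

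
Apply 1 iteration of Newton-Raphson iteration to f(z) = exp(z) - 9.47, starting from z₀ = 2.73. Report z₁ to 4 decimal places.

Newton update: z ← z − f(z)/f'(z).
f'(z) = exp(z)
z_0 = 2.730000: f = 5.862887, f' = 15.332887 → z_1 = 2.730000 - (5.862887)/(15.332887) = 2.347627

2.3476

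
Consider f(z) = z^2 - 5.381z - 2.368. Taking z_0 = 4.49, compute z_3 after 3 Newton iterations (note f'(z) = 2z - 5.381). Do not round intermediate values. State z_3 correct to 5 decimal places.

5.79013

Newton update: z ← z − f(z)/f'(z).
z_0 = 4.490000: f = -6.368590, f' = 3.599000 → z_1 = 4.490000 - (-6.368590)/(3.599000) = 6.259544
z_1 = 6.259544: f = 3.131287, f' = 7.138089 → z_2 = 6.259544 - (3.131287)/(7.138089) = 5.820871
z_2 = 5.820871: f = 0.192434, f' = 6.260743 → z_3 = 5.820871 - (0.192434)/(6.260743) = 5.790135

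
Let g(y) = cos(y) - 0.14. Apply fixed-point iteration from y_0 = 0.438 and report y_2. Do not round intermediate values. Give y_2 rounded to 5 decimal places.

0.58097

y_1 = g(0.438000) = 0.765602
y_2 = g(0.765602) = 0.580966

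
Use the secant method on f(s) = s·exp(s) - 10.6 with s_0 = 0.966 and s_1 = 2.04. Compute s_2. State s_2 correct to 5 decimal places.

1.62440

f(s_0) = -8.061918, f(s_1) = 5.088843
s_2 = 2.040000 - (5.088843)·(2.040000 - 0.966000)/(5.088843 - (-8.061918)) = 1.624403; f(s_2) = -2.355525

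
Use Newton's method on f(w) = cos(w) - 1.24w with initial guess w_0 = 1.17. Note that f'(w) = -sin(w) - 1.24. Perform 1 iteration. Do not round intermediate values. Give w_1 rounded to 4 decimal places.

Newton update: w ← w − f(w)/f'(w).
w_0 = 1.170000: f = -1.060648, f' = -2.160751 → w_1 = 1.170000 - (-1.060648)/(-2.160751) = 0.679130

0.6791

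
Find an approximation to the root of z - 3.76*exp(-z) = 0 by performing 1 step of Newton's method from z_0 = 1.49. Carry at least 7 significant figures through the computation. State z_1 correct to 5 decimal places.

Newton update: z ← z − f(z)/f'(z).
f'(z) = 1 + 3.76*exp(-z)
z_0 = 1.490000: f = 0.642599, f' = 1.847401 → z_1 = 1.490000 - (0.642599)/(1.847401) = 1.142161

1.14216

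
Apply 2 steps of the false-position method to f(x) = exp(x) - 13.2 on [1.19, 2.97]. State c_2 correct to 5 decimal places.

f(1.190000) = -9.912919, f(2.970000) = 6.291920
step 1: c = 2.278872, f(c) = -3.434341 < 0 → new bracket [2.278872, 2.970000]
step 2: c = 2.522909, f(c) = -0.735193 < 0 → new bracket [2.522909, 2.970000]

2.52291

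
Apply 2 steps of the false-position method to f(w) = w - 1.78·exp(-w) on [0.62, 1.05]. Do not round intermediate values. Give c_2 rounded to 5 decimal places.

f(0.620000) = -0.337541, f(1.050000) = 0.427111
step 1: c = 0.809815, f(c) = 0.017822 > 0 → new bracket [0.620000, 0.809815]
step 2: c = 0.800296, f(c) = 0.000727 > 0 → new bracket [0.620000, 0.800296]

0.80030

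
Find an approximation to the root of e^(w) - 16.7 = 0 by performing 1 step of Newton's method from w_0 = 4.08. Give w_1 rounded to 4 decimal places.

3.3624

f'(w) = e^(w)
w_0 = 4.080000: f = 42.445470, f' = 59.145470 → w_1 = 4.080000 - (42.445470)/(59.145470) = 3.362355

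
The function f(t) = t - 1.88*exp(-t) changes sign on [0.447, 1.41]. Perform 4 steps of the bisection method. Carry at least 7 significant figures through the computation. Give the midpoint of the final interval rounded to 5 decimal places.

0.83822

f(0.447000) = -0.755343, f(1.410000) = 0.951011 (opposite signs)
step 1: m = 0.928500, f(m) = 0.185626 > 0 → root in [0.447000, 0.928500]
step 2: m = 0.687750, f(m) = -0.257337 < 0 → root in [0.687750, 0.928500]
step 3: m = 0.808125, f(m) = -0.029778 < 0 → root in [0.808125, 0.928500]
step 4: m = 0.868313, f(m) = 0.079353 > 0 → root in [0.808125, 0.868313]
Midpoint of [0.808125, 0.868313] = 0.838219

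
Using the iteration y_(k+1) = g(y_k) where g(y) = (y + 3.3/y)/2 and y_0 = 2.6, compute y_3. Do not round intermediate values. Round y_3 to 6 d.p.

y_1 = g(2.600000) = 1.934615
y_2 = g(1.934615) = 1.820190
y_3 = g(1.820190) = 1.816594

1.816594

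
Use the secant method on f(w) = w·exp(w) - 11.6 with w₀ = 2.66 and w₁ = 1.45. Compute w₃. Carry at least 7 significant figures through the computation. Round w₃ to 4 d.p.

1.8978

f(w_0) = 26.428129, f(w_1) = -5.418484
w_2 = 1.450000 - (-5.418484)·(1.450000 - 2.660000)/(-5.418484 - (26.428129)) = 1.655873; f(w_2) = -2.927113
w_3 = 1.655873 - (-2.927113)·(1.655873 - 1.450000)/(-2.927113 - (-5.418484)) = 1.897754; f(w_3) = 1.059713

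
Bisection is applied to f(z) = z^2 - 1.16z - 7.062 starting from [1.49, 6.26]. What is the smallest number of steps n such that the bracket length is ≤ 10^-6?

23

Initial width b − a = 6.26 − 1.49 = 4.770000.
After n steps the width is (b−a)/2^n; need (b−a)/2^n ≤ 10^-6.
So n ≥ log₂(4.770000/10^-6) = log₂(4770000.0000) ≈ 22.1856.
Hence n = 23.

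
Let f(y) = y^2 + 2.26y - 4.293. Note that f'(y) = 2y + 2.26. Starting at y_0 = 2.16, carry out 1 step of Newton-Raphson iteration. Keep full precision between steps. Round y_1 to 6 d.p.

Newton update: y ← y − f(y)/f'(y).
y_0 = 2.160000: f = 5.254200, f' = 6.580000 → y_1 = 2.160000 - (5.254200)/(6.580000) = 1.361489

1.361489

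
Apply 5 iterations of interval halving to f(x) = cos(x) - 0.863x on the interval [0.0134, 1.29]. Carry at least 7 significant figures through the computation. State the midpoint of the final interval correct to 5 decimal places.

f(0.013400) = 0.988346, f(1.290000) = -0.836149 (opposite signs)
step 1: m = 0.651700, f(m) = 0.232637 > 0 → root in [0.651700, 1.290000]
step 2: m = 0.970850, f(m) = -0.273245 < 0 → root in [0.651700, 0.970850]
step 3: m = 0.811275, f(m) = -0.011556 < 0 → root in [0.651700, 0.811275]
step 4: m = 0.731488, f(m) = 0.112908 > 0 → root in [0.731488, 0.811275]
step 5: m = 0.771381, f(m) = 0.051246 > 0 → root in [0.771381, 0.811275]
Midpoint of [0.771381, 0.811275] = 0.791328

0.79133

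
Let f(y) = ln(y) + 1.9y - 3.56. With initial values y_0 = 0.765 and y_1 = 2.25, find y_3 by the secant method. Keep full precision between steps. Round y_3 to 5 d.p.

1.61791

Secant update: y_(k+1) = y_k − f(y_k)·(y_k − y_(k-1))/(f(y_k) − f(y_(k-1))).
f(y_0) = -2.374379, f(y_1) = 1.525930
y_2 = 2.250000 - (1.525930)·(2.250000 - 0.765000)/(1.525930 - (-2.374379)) = 1.669019; f(y_2) = 0.123372
y_3 = 1.669019 - (0.123372)·(1.669019 - 2.250000)/(0.123372 - (1.525930)) = 1.617915; f(y_3) = -0.004824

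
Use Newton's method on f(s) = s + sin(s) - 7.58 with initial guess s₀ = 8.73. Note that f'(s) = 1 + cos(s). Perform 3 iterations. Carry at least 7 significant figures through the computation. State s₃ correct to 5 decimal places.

8.47653

s_0 = 8.730000: f = 1.790215, f' = 0.231804 → s_1 = 8.730000 - (1.790215)/(0.231804) = 1.007036
s_1 = 1.007036: f = -5.727712, f' = 1.534368 → s_2 = 1.007036 - (-5.727712)/(1.534368) = 4.739981
s_2 = 4.739981: f = -3.839638, f' = 1.027589 → s_3 = 4.739981 - (-3.839638)/(1.027589) = 8.476533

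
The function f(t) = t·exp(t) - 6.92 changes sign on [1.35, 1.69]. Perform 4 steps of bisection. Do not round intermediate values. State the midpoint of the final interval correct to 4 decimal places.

f(1.350000) = -1.712476, f(1.690000) = 2.238922 (opposite signs)
step 1: m = 1.520000, f(m) = 0.029782 > 0 → root in [1.350000, 1.520000]
step 2: m = 1.435000, f(m) = -0.893509 < 0 → root in [1.435000, 1.520000]
step 3: m = 1.477500, f(m) = -0.445629 < 0 → root in [1.477500, 1.520000]
step 4: m = 1.498750, f(m) = -0.211459 < 0 → root in [1.498750, 1.520000]
Midpoint of [1.498750, 1.520000] = 1.509375

1.5094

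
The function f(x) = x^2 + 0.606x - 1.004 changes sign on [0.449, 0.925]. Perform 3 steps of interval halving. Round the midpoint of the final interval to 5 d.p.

f(0.449000) = -0.530305, f(0.925000) = 0.412175 (opposite signs)
step 1: m = 0.687000, f(m) = -0.115709 < 0 → root in [0.687000, 0.925000]
step 2: m = 0.806000, f(m) = 0.134072 > 0 → root in [0.687000, 0.806000]
step 3: m = 0.746500, f(m) = 0.005641 > 0 → root in [0.687000, 0.746500]
Midpoint of [0.687000, 0.746500] = 0.716750

0.71675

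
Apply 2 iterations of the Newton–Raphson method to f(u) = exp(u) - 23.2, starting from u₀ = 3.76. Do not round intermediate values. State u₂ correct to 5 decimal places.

Newton update: u ← u − f(u)/f'(u).
f'(u) = exp(u)
u_0 = 3.760000: f = 19.748426, f' = 42.948426 → u_1 = 3.760000 - (19.748426)/(42.948426) = 3.300183
u_1 = 3.300183: f = 3.917595, f' = 27.117595 → u_2 = 3.300183 - (3.917595)/(27.117595) = 3.155716

3.15572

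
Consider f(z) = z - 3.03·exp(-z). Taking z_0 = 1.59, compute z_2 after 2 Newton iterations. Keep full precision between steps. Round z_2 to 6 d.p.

1.053887

Newton update: z ← z − f(z)/f'(z).
f'(z) = 1 + 3.03·exp(-z)
z_0 = 1.590000: f = 0.972105, f' = 1.617895 → z_1 = 1.590000 - (0.972105)/(1.617895) = 0.989154
z_1 = 0.989154: f = -0.137676, f' = 2.126830 → z_2 = 0.989154 - (-0.137676)/(2.126830) = 1.053887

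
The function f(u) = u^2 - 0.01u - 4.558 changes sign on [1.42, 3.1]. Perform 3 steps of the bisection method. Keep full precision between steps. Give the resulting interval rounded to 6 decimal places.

[2.050000, 2.260000]

f(1.420000) = -2.555800, f(3.100000) = 5.021000 (opposite signs)
step 1: m = 2.260000, f(m) = 0.527000 > 0 → root in [1.420000, 2.260000]
step 2: m = 1.840000, f(m) = -1.190800 < 0 → root in [1.840000, 2.260000]
step 3: m = 2.050000, f(m) = -0.376000 < 0 → root in [2.050000, 2.260000]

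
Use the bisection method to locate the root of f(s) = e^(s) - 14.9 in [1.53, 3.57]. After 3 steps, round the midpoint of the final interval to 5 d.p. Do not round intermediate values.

2.67750

f(1.530000) = -10.281823, f(3.570000) = 20.616593 (opposite signs)
step 1: m = 2.550000, f(m) = -2.092896 < 0 → root in [2.550000, 3.570000]
step 2: m = 3.060000, f(m) = 6.427557 > 0 → root in [2.550000, 3.060000]
step 3: m = 2.805000, f(m) = 1.627076 > 0 → root in [2.550000, 2.805000]
Midpoint of [2.550000, 2.805000] = 2.677500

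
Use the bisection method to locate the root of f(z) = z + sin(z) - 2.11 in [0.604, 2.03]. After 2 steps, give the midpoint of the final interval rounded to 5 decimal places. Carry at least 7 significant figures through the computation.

1.13875

f(0.604000) = -0.938061, f(2.030000) = 0.816406 (opposite signs)
step 1: m = 1.317000, f(m) = 0.174966 > 0 → root in [0.604000, 1.317000]
step 2: m = 0.960500, f(m) = -0.330022 < 0 → root in [0.960500, 1.317000]
Midpoint of [0.960500, 1.317000] = 1.138750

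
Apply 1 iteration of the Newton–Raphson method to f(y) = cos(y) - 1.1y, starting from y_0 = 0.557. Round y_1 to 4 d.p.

0.7020

Newton update: y ← y − f(y)/f'(y).
f'(y) = -sin(y) - 1.1
y_0 = 0.557000: f = 0.236145, f' = -1.628642 → y_1 = 0.557000 - (0.236145)/(-1.628642) = 0.701995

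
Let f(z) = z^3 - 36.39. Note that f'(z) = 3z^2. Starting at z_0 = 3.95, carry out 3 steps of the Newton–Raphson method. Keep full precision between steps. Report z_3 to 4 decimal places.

Newton update: z ← z − f(z)/f'(z).
z_0 = 3.950000: f = 25.239875, f' = 46.807500 → z_1 = 3.950000 - (25.239875)/(46.807500) = 3.410773
z_1 = 3.410773: f = 3.288787, f' = 34.900114 → z_2 = 3.410773 - (3.288787)/(34.900114) = 3.316539
z_2 = 3.316539: f = 0.090027, f' = 32.998284 → z_3 = 3.316539 - (0.090027)/(32.998284) = 3.313810

3.3138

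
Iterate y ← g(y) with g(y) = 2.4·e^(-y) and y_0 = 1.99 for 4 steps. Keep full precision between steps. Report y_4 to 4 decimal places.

y_1 = g(1.990000) = 0.328069
y_2 = g(0.328069) = 1.728752
y_3 = g(1.728752) = 0.426014
y_4 = g(0.426014) = 1.567457

1.5675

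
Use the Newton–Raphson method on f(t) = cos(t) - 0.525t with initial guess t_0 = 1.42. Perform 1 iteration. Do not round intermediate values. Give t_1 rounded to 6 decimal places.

f'(t) = -sin(t) - 0.525
t_0 = 1.420000: f = -0.595275, f' = -1.513652 → t_1 = 1.420000 - (-0.595275)/(-1.513652) = 1.026730

1.026730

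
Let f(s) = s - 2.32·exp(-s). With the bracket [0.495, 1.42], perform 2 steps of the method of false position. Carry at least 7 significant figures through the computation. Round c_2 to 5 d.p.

0.92774

f(0.495000) = -0.919205, f(1.420000) = 0.859223
step 1: c = 0.973099, f(c) = 0.096347 > 0 → new bracket [0.495000, 0.973099]
step 2: c = 0.927741, f(c) = 0.010306 > 0 → new bracket [0.495000, 0.927741]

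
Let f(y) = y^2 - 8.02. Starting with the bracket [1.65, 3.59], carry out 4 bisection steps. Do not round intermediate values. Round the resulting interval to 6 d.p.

[2.741250, 2.862500]

f(1.650000) = -5.297500, f(3.590000) = 4.868100 (opposite signs)
step 1: m = 2.620000, f(m) = -1.155600 < 0 → root in [2.620000, 3.590000]
step 2: m = 3.105000, f(m) = 1.621025 > 0 → root in [2.620000, 3.105000]
step 3: m = 2.862500, f(m) = 0.173906 > 0 → root in [2.620000, 2.862500]
step 4: m = 2.741250, f(m) = -0.505548 < 0 → root in [2.741250, 2.862500]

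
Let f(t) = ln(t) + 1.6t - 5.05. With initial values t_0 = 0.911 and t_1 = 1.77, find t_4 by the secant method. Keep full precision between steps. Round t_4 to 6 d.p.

2.567015

f(t_0) = -3.685612, f(t_1) = -1.647020
t_2 = 1.770000 - (-1.647020)·(1.770000 - 0.911000)/(-1.647020 - (-3.685612)) = 2.464004; f(t_2) = -0.205806
t_3 = 2.464004 - (-0.205806)·(2.464004 - 1.770000)/(-0.205806 - (-1.647020)) = 2.563108; f(t_3) = -0.007807
t_4 = 2.563108 - (-0.007807)·(2.563108 - 2.464004)/(-0.007807 - (-0.205806)) = 2.567015; f(t_4) = -0.000031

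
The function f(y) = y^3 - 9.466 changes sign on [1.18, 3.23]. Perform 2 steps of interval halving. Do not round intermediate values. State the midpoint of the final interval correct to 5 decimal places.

1.94875

f(1.180000) = -7.822968, f(3.230000) = 24.232267 (opposite signs)
step 1: m = 2.205000, f(m) = 1.254765 > 0 → root in [1.180000, 2.205000]
step 2: m = 1.692500, f(m) = -4.617739 < 0 → root in [1.692500, 2.205000]
Midpoint of [1.692500, 2.205000] = 1.948750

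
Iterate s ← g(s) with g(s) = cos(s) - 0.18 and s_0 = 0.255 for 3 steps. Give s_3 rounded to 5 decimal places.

0.68507

s_1 = g(0.255000) = 0.787663
s_2 = g(0.787663) = 0.525503
s_3 = g(0.525503) = 0.685072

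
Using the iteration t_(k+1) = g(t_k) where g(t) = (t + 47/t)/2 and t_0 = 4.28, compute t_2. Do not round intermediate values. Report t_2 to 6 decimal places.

6.895011

t_1 = g(4.280000) = 7.630654
t_2 = g(7.630654) = 6.895011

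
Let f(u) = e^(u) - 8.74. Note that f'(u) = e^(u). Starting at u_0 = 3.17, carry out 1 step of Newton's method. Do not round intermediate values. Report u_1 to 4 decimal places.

u_0 = 3.170000: f = 15.067484, f' = 23.807484 → u_1 = 3.170000 - (15.067484)/(23.807484) = 2.537111

2.5371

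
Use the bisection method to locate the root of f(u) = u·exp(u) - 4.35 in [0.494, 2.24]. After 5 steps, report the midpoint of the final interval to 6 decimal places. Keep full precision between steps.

1.230594

f(0.494000) = -3.540404, f(2.240000) = 16.691062 (opposite signs)
step 1: m = 1.367000, f(m) = 1.013510 > 0 → root in [0.494000, 1.367000]
step 2: m = 0.930500, f(m) = -1.990460 < 0 → root in [0.930500, 1.367000]
step 3: m = 1.148750, f(m) = -0.726558 < 0 → root in [1.148750, 1.367000]
step 4: m = 1.257875, f(m) = 0.075126 > 0 → root in [1.148750, 1.257875]
step 5: m = 1.203313, f(m) = -0.341606 < 0 → root in [1.203313, 1.257875]
Midpoint of [1.203313, 1.257875] = 1.230594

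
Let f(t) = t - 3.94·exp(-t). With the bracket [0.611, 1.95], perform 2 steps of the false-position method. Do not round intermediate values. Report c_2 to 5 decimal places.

1.21310

f(0.611000) = -1.527663, f(1.950000) = 1.389440
step 1: c = 1.312223, f(c) = 0.251493 > 0 → new bracket [0.611000, 1.312223]
step 2: c = 1.213102, f(c) = 0.041843 > 0 → new bracket [0.611000, 1.213102]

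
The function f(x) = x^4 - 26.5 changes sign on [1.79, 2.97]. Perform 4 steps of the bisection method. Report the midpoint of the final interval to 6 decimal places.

2.269375

f(1.790000) = -16.233743, f(2.970000) = 51.308277 (opposite signs)
step 1: m = 2.380000, f(m) = 5.585427 > 0 → root in [1.790000, 2.380000]
step 2: m = 2.085000, f(m) = -7.601635 < 0 → root in [2.085000, 2.380000]
step 3: m = 2.232500, f(m) = -1.659183 < 0 → root in [2.232500, 2.380000]
step 4: m = 2.306250, f(m) = 1.789517 > 0 → root in [2.232500, 2.306250]
Midpoint of [2.232500, 2.306250] = 2.269375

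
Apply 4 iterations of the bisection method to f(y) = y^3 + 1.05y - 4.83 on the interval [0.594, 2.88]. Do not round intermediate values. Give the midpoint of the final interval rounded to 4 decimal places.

1.5227

f(0.594000) = -3.996715, f(2.880000) = 22.081872 (opposite signs)
step 1: m = 1.737000, f(m) = 2.234673 > 0 → root in [0.594000, 1.737000]
step 2: m = 1.165500, f(m) = -2.023021 < 0 → root in [1.165500, 1.737000]
step 3: m = 1.451250, f(m) = -0.249671 < 0 → root in [1.451250, 1.737000]
step 4: m = 1.594125, f(m) = 0.894877 > 0 → root in [1.451250, 1.594125]
Midpoint of [1.451250, 1.594125] = 1.522687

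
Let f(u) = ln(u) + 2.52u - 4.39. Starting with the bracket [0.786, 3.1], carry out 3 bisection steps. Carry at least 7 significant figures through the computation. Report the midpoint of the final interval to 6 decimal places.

f(0.786000) = -2.650078, f(3.100000) = 4.553402 (opposite signs)
step 1: m = 1.943000, f(m) = 1.170593 > 0 → root in [0.786000, 1.943000]
step 2: m = 1.364500, f(m) = -0.640672 < 0 → root in [1.364500, 1.943000]
step 3: m = 1.653750, f(m) = 0.280495 > 0 → root in [1.364500, 1.653750]
Midpoint of [1.364500, 1.653750] = 1.509125

1.509125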